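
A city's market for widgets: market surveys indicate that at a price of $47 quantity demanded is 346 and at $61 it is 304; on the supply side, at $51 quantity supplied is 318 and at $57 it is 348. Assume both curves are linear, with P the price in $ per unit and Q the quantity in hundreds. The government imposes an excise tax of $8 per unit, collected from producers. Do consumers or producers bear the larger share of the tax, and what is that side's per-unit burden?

Consumers bear the larger share: $5 per unit.

Demand slope: (304 − 346)/(61 − 47) = -3, so Qd = 487 − 3P.
Supply slope: (348 − 318)/(57 − 51) = 5, so Qs = 5P + 63.
Before the tax: set 487 − 3P = 5P + 63 → P* = $53, Q* = 328.
With the tax collected from producers, supply shifts: Qs = 5(P − 8) + 63.
Solving gives Q = 313 with consumers paying $58 and producers receiving $50 (the $8 wedge).
Per-unit burden: consumers $5, producers $3.
Consumers take the larger share because demand is less price-elastic here (demand slope 3 vs supply slope 5).
The less price-elastic side of the market bears the larger share of a per-unit tax.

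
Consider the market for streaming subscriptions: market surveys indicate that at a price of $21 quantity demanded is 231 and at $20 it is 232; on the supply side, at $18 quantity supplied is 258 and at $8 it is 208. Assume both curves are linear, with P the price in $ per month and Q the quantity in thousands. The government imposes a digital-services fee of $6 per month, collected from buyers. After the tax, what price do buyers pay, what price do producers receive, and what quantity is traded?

Demand slope: (232 − 231)/(20 − 21) = -1, so Qd = 252 − P.
Supply slope: (208 − 258)/(8 − 18) = 5, so Qs = 5P + 168.
Before the tax: set 252 − P = 5P + 168 → P* = $14, Q* = 238.
With the tax collected from buyers, demand (in seller-price terms) shifts: Qd = 252 − (P + 6).
Solving gives Q = 233 with buyers paying $19 and producers receiving $13 (the $6 wedge).
The less price-elastic side of the market bears the larger share of a per-unit tax.

Buyers pay $19; producers receive $13; quantity = 233.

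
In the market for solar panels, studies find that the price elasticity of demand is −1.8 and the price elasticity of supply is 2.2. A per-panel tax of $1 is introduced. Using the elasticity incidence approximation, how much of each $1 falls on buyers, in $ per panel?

Incidence ratio: buyers' share ≈ εs / (εs + |εd|) = 2.2 / (2.2 + 1.8) = 0.55.
So buyers bear ≈ 0.55 × $1 = $0.55; producers bear $0.45.

Buyers bear ≈ $0.55 per panel.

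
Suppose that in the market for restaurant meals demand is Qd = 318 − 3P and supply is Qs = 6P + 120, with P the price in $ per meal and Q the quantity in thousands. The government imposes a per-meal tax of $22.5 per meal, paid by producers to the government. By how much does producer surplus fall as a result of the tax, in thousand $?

Before the tax: set 318 − 3P = 6P + 120 → P* = $22, Q* = 252.
With the tax collected from producers, supply shifts: Qs = 6(P − 22.5) + 120.
New equilibrium: buyers pay $37, producers receive $14.5, Q = 207. (Wedge: Pb − Ps = 22.5.)
ΔPS is the trapezoid between Q = 207 and Q = 252 of height $7.5: ½ · (252 + 207) · 7.5 = $1721.25.

Producer surplus falls by $1721.25 thousand.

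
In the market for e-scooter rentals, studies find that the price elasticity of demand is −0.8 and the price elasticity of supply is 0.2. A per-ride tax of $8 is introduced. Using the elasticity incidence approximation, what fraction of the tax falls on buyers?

Buyers' share ≈ 0.2.

Incidence ratio: buyers' share ≈ εs / (εs + |εd|) = 0.2 / (0.2 + 0.8) = 0.2.
Supply is the less elastic side, so buyers bear the smaller share.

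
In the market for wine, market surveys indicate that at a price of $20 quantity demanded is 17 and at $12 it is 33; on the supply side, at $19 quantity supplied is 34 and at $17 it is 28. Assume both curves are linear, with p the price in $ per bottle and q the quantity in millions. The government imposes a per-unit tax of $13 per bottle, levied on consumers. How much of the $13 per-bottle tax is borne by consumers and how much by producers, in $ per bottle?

Demand slope: (33 − 17)/(12 − 20) = -2, so qd = 57 − 2p.
Supply slope: (28 − 34)/(17 − 19) = 3, so qs = 3p − 23.
Without the tax, 57 − 2p = 3p − 23 gives 5p = 80, so p* = $16 and q* = 25.
With the tax collected from consumers, demand (in seller-price terms) shifts: qd = 57 − 2(p + 13).
Solving gives q = 9.4 with consumers paying $23.8 and producers receiving $10.8 (the $13 wedge).
Burden on consumers: $7.8; on producers: $5.2. (They sum to $13.)
The less price-elastic side of the market bears the larger share of a per-unit tax.

Consumers bear $7.8 per bottle; producers bear $5.2 per bottle.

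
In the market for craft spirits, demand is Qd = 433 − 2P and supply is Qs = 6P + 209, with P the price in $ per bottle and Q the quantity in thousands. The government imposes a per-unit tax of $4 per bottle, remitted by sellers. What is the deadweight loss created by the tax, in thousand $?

Deadweight loss = $12 thousand.

Without the tax, 433 − 2P = 6P + 209 gives 8P = 224, so P* = $28 and Q* = 377.
With the tax collected from sellers, supply shifts: Qs = 6(P − 4) + 209.
New equilibrium: buyers pay $31, sellers receive $27, Q = 371. (Wedge: Pb − Ps = 4.)
Quantity falls by |ΔQ| = |377 − 371| = 6.
DWL = ½ · t · |ΔQ| = ½ · 4 · 6 = $12.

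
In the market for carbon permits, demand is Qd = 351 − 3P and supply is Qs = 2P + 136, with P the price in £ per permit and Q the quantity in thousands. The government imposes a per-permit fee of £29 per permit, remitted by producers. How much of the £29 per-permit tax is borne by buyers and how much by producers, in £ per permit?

Before the tax: set 351 − 3P = 2P + 136 → P* = £43, Q* = 222.
With the tax collected from producers, supply shifts: Qs = 2(P − 29) + 136.
Solving gives Q = 187.2 with buyers paying £54.6 and producers receiving £25.6 (the £29 wedge).
Burden on buyers: £11.6; on producers: £17.4. (They sum to £29.)

Buyers bear £11.6 per permit; producers bear £17.4 per permit.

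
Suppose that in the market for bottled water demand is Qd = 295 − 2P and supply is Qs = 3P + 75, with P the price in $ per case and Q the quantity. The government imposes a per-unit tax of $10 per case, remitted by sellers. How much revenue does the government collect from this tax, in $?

Before the tax: set 295 − 2P = 3P + 75 → P* = $44, Q* = 207.
With the tax collected from sellers, supply shifts: Qs = 3(P − 10) + 75.
New equilibrium: buyers pay $50, sellers receive $40, Q = 195. (Wedge: Pb − Ps = 10.)
Revenue = t · Q = 10 · 195 = $1950.

Tax revenue = $1950.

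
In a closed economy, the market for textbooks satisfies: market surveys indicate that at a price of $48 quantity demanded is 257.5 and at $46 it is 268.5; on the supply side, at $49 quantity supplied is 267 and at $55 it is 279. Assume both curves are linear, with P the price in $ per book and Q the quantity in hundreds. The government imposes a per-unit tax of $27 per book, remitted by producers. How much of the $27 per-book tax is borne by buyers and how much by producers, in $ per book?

Demand slope: (268.5 − 257.5)/(46 − 48) = -5.5, so Qd = 521.5 − 5.5P.
Supply slope: (279 − 267)/(55 − 49) = 2, so Qs = 2P + 169.
Before the tax: set 521.5 − 5.5P = 2P + 169 → P* = $47, Q* = 263.
With the tax collected from producers, supply shifts: Qs = 2(P − 27) + 169.
New equilibrium: buyers pay $54.2, producers receive $27.2, Q = 223.4. (Wedge: Pb − Ps = 27.)
Burden on buyers: $7.2; on producers: $19.8. (They sum to $27.)
The less price-elastic side of the market bears the larger share of a per-unit tax.

Buyers bear $7.2 per book; producers bear $19.8 per book.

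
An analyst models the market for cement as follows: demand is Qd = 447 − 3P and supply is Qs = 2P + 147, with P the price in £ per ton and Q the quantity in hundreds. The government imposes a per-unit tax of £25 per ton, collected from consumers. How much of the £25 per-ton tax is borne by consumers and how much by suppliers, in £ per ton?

Consumers bear £10 per ton; suppliers bear £15 per ton.

Without the tax, 447 − 3P = 2P + 147 gives 5P = 300, so P* = £60 and Q* = 267.
With the tax collected from consumers, demand (in seller-price terms) shifts: Qd = 447 − 3(P + 25).
New equilibrium: consumers pay £70, suppliers receive £45, Q = 237. (Wedge: Pb − Ps = 25.)
Burden on consumers: £10; on suppliers: £15. (They sum to £25.)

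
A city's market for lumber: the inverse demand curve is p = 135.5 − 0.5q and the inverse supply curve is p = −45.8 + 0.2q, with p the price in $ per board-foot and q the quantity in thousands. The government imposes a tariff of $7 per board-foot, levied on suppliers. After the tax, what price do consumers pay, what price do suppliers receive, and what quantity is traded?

Consumers pay $11; suppliers receive $4; quantity = 249.

Inverting to q(p) form: qd = 271 − 2p; qs = 5p + 229.
Without the tax, 271 − 2p = 5p + 229 gives 7p = 42, so p* = $6 and q* = 259.
With the tax collected from suppliers, supply shifts: qs = 5(p − 7) + 229.
Solving gives q = 249 with consumers paying $11 and suppliers receiving $4 (the $7 wedge).
The less price-elastic side of the market bears the larger share of a per-unit tax.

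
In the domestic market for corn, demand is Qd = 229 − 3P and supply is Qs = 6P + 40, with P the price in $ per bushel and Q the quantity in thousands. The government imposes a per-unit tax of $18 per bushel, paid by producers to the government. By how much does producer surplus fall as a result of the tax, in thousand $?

Producer surplus falls by $888 thousand.

Before the tax: set 229 − 3P = 6P + 40 → P* = $21, Q* = 166.
With the tax collected from producers, supply shifts: Qs = 6(P − 18) + 40.
Solving gives Q = 130 with consumers paying $33 and producers receiving $15 (the $18 wedge).
ΔPS is the trapezoid between Q = 130 and Q = 166 of height $6: ½ · (166 + 130) · 6 = $888.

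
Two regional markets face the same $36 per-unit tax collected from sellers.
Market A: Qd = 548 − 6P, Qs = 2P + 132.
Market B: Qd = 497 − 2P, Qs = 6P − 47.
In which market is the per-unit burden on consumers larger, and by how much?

Market A: pre-tax P* = $52, Q* = 236; post-tax Q = 182; per-unit burden on consumers = $9.
Market B: pre-tax P* = $68, Q* = 361; post-tax Q = 307; per-unit burden on consumers = $27.
Difference: $9 vs $27 → market B is larger by $18.

Market B, by $18.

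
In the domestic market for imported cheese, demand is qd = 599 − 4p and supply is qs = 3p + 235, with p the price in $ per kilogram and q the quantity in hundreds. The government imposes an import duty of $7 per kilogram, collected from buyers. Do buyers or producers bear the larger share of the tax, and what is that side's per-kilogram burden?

Without the tax, 599 − 4p = 3p + 235 gives 7p = 364, so p* = $52 and q* = 391.
With the tax collected from buyers, demand (in seller-price terms) shifts: qd = 599 − 4(p + 7).
Solving gives q = 379 with buyers paying $55 and producers receiving $48 (the $7 wedge).
Per-kilogram burden: buyers $3, producers $4.
Producers take the larger share because supply is less price-elastic here (demand slope 4 vs supply slope 3).

Producers bear the larger share: $4 per kilogram.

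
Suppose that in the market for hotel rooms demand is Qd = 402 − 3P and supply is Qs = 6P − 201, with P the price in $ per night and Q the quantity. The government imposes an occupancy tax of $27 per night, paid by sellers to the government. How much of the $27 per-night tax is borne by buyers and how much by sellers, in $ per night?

Buyers bear $18 per night; sellers bear $9 per night.

Without the tax, 402 − 3P = 6P − 201 gives 9P = 603, so P* = $67 and Q* = 201.
With the tax collected from sellers, supply shifts: Qs = 6(P − 27) − 201.
Solving gives Q = 147 with buyers paying $85 and sellers receiving $58 (the $27 wedge).
Burden on buyers: $18; on sellers: $9. (They sum to $27.)
The less price-elastic side of the market bears the larger share of a per-unit tax.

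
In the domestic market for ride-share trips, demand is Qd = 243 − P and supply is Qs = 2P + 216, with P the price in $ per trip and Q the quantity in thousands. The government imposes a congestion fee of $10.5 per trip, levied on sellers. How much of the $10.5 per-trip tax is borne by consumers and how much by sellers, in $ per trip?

Without the tax, 243 − P = 2P + 216 gives 3P = 27, so P* = $9 and Q* = 234.
With the tax collected from sellers, supply shifts: Qs = 2(P − 10.5) + 216.
Solving gives Q = 227 with consumers paying $16 and sellers receiving $5.5 (the $10.5 wedge).
Burden on consumers: $7; on sellers: $3.5. (They sum to $10.5.)

Consumers bear $7 per trip; sellers bear $3.5 per trip.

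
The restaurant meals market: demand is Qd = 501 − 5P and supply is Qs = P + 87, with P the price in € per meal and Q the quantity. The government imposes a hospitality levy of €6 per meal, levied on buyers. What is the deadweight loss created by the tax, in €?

Deadweight loss = €15.

Before the tax: set 501 − 5P = P + 87 → P* = €69, Q* = 156.
With the tax collected from buyers, demand (in seller-price terms) shifts: Qd = 501 − 5(P + 6).
New equilibrium: buyers pay €70, sellers receive €64, Q = 151. (Wedge: Pb − Ps = 6.)
Quantity falls by |ΔQ| = |156 − 151| = 5.
DWL = ½ · t · |ΔQ| = ½ · 6 · 5 = €15.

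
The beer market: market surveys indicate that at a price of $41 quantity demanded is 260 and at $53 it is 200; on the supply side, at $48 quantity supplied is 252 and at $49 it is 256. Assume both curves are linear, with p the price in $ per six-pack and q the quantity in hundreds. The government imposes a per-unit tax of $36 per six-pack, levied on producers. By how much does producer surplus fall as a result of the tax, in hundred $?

Demand slope: (200 − 260)/(53 − 41) = -5, so qd = 465 − 5p.
Supply slope: (256 − 252)/(49 − 48) = 4, so qs = 4p + 60.
Without the tax, 465 − 5p = 4p + 60 gives 9p = 405, so p* = $45 and q* = 240.
With the tax collected from producers, supply shifts: qs = 4(p − 36) + 60.
New equilibrium: buyers pay $61, producers receive $25, q = 160. (Wedge: pb − ps = 36.)
ΔPS is the trapezoid between Q = 160 and Q = 240 of height $20: ½ · (240 + 160) · 20 = $4000.

Producer surplus falls by $4000 hundred.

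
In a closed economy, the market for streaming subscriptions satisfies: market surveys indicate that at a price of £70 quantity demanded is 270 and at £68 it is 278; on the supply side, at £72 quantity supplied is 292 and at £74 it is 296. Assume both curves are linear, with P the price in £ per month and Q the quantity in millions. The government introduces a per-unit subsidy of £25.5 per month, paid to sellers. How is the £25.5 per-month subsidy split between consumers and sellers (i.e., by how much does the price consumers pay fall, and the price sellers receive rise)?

Consumers gain £8.5 per month; sellers gain £17 per month.

Demand slope: (278 − 270)/(68 − 70) = -4, so Qd = 550 − 4P.
Supply slope: (296 − 292)/(74 − 72) = 2, so Qs = 2P + 148.
Without the subsidy, 550 − 4P = 2P + 148 gives 6P = 402, so P* = £67 and Q* = 282.
With a per-unit subsidy paid to sellers, each receives P + 25.5 per unit sold, so supply becomes Qs = 2(P + 25.5) + 148.
New equilibrium: consumers pay £58.5, sellers receive £84, Q = 316. (Wedge: Pb − Ps = −25.5.)
Gain to consumers: £8.5; to sellers: £17. (They sum to £25.5.)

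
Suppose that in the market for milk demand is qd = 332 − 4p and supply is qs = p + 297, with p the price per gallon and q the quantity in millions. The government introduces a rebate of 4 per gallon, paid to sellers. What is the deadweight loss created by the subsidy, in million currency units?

Before the subsidy: set 332 − 4p = p + 297 → p* = 7, q* = 304.
With a per-unit subsidy paid to sellers, each receives p + 4 per unit sold, so supply becomes qs = (p + 4) + 297.
Solving gives q = 307.2 with consumers paying 6.2 and sellers receiving 10.2 (the 4 wedge).
Quantity rises by |ΔQ| = |304 − 307.2| = 3.2.
DWL = ½ · t · |ΔQ| = ½ · 4 · 3.2 = 6.4.

Deadweight loss = 6.4 million.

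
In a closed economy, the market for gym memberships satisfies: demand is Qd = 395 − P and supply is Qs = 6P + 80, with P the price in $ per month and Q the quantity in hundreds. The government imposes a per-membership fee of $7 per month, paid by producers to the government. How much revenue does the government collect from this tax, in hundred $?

Without the tax, 395 − P = 6P + 80 gives 7P = 315, so P* = $45 and Q* = 350.
With the tax collected from producers, supply shifts: Qs = 6(P − 7) + 80.
Solving gives Q = 344 with buyers paying $51 and producers receiving $44 (the $7 wedge).
Revenue = t · Q = 7 · 344 = $2408.

Tax revenue = $2408 hundred.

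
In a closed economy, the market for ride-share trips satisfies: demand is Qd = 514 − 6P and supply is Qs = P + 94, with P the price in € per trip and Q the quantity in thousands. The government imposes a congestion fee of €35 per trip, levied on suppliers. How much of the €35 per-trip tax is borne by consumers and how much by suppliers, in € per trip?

Consumers bear €5 per trip; suppliers bear €30 per trip.

Without the tax, 514 − 6P = P + 94 gives 7P = 420, so P* = €60 and Q* = 154.
With the tax collected from suppliers, supply shifts: Qs = (P − 35) + 94.
New equilibrium: consumers pay €65, suppliers receive €30, Q = 124. (Wedge: Pb − Ps = 35.)
Burden on consumers: €5; on suppliers: €30. (They sum to €35.)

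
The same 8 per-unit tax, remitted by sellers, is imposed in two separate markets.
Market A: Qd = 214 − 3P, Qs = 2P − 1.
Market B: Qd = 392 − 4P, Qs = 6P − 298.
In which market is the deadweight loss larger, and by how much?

Market B, by 38.4.

Market A: pre-tax P* = 43, Q* = 85; post-tax Q = 75.4; deadweight loss = 38.4.
Market B: pre-tax P* = 69, Q* = 116; post-tax Q = 96.8; deadweight loss = 76.8.
Difference: 38.4 vs 76.8 → market B is larger by 38.4.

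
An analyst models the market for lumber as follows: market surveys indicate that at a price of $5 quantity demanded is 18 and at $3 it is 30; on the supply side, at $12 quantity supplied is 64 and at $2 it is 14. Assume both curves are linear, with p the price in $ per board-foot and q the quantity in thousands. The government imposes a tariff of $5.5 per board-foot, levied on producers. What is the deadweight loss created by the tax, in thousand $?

Deadweight loss = $41.25 thousand.

Demand slope: (30 − 18)/(3 − 5) = -6, so qd = 48 − 6p.
Supply slope: (14 − 64)/(2 − 12) = 5, so qs = 5p + 4.
Before the tax: set 48 − 6p = 5p + 4 → p* = $4, q* = 24.
With the tax collected from producers, supply shifts: qs = 5(p − 5.5) + 4.
Solving gives q = 9 with consumers paying $6.5 and producers receiving $1 (the $5.5 wedge).
Quantity falls by |ΔQ| = |24 − 9| = 15.
DWL = ½ · t · |ΔQ| = ½ · 5.5 · 15 = $41.25.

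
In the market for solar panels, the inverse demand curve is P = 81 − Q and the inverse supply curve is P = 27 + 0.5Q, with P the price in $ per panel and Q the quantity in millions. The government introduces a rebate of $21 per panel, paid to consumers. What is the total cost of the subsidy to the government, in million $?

Government outlay = $1050 million.

Inverting to Q(P) form: Qd = 81 − P; Qs = 2P − 54.
Without the subsidy, 81 − P = 2P − 54 gives 3P = 135, so P* = $45 and Q* = 36.
With a per-unit subsidy paid to consumers, each effectively pays P − 21, so demand becomes Qd = 81 − (P − 21).
New equilibrium: consumers pay $31, producers receive $52, Q = 50. (Wedge: Pb − Ps = −21.)
Outlay = t · Q = 21 · 50 = $1050.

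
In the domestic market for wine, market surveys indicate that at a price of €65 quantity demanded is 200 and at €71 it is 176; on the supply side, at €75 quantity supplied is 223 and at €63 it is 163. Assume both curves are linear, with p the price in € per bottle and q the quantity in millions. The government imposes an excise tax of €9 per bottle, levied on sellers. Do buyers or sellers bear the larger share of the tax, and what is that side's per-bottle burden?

Demand slope: (176 − 200)/(71 − 65) = -4, so qd = 460 − 4p.
Supply slope: (163 − 223)/(63 − 75) = 5, so qs = 5p − 152.
Before the tax: set 460 − 4p = 5p − 152 → p* = €68, q* = 188.
With the tax collected from sellers, supply shifts: qs = 5(p − 9) − 152.
New equilibrium: buyers pay €73, sellers receive €64, q = 168. (Wedge: pb − ps = 9.)
Per-bottle burden: buyers €5, sellers €4.
Buyers take the larger share because demand is less price-elastic here (demand slope 4 vs supply slope 5).

Buyers bear the larger share: €5 per bottle.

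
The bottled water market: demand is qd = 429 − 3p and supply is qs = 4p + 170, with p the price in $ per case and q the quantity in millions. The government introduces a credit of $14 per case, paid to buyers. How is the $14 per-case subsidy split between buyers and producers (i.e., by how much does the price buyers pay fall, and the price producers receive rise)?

Buyers gain $8 per case; producers gain $6 per case.

Before the subsidy: set 429 − 3p = 4p + 170 → p* = $37, q* = 318.
With a per-unit subsidy paid to buyers, each effectively pays p − 14, so demand becomes qd = 429 − 3(p − 14).
Solving gives q = 342 with buyers paying $29 and producers receiving $43 (the $14 wedge).
Gain to buyers: $8; to producers: $6. (They sum to $14.)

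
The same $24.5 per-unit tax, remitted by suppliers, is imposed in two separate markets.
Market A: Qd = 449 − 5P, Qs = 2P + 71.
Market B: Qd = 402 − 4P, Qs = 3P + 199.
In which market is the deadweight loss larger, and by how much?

Market B, by $85.75.

Market A: pre-tax P* = $54, Q* = 179; post-tax Q = 144; deadweight loss = $428.75.
Market B: pre-tax P* = $29, Q* = 286; post-tax Q = 244; deadweight loss = $514.5.
Difference: $428.75 vs $514.5 → market B is larger by $85.75.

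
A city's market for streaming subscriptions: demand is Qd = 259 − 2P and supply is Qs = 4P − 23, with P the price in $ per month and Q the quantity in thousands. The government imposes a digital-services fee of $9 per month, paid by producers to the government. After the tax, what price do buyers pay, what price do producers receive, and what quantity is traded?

Before the tax: set 259 − 2P = 4P − 23 → P* = $47, Q* = 165.
With the tax collected from producers, supply shifts: Qs = 4(P − 9) − 23.
Solving gives Q = 153 with buyers paying $53 and producers receiving $44 (the $9 wedge).

Buyers pay $53; producers receive $44; quantity = 153.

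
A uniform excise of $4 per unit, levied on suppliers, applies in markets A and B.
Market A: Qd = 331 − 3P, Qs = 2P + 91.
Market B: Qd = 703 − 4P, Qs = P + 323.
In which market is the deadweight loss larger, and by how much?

Market A: pre-tax P* = $48, Q* = 187; post-tax Q = 182.2; deadweight loss = $9.6.
Market B: pre-tax P* = $76, Q* = 399; post-tax Q = 395.8; deadweight loss = $6.4.
Difference: $9.6 vs $6.4 → market A is larger by $3.2.

Market A, by $3.2.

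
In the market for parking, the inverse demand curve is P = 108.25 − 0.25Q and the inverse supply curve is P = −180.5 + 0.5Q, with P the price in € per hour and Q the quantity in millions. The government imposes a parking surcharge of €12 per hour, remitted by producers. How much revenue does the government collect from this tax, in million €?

Inverting to Q(P) form: Qd = 433 − 4P; Qs = 2P + 361.
Without the tax, 433 − 4P = 2P + 361 gives 6P = 72, so P* = €12 and Q* = 385.
With the tax collected from producers, supply shifts: Qs = 2(P − 12) + 361.
New equilibrium: consumers pay €16, producers receive €4, Q = 369. (Wedge: Pb − Ps = 12.)
Revenue = t · Q = 12 · 369 = €4428.

Tax revenue = €4428 million.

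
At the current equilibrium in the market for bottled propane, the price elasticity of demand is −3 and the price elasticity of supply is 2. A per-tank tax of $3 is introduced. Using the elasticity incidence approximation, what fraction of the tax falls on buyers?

Buyers' share ≈ 0.4.

Incidence ratio: buyers' share ≈ εs / (εs + |εd|) = 2 / (2 + 3) = 0.4.
Supply is the less elastic side, so buyers bear the smaller share.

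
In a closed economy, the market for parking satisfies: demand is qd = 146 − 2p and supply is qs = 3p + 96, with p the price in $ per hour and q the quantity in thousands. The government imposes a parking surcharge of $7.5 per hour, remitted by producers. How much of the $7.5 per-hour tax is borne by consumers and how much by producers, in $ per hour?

Consumers bear $4.5 per hour; producers bear $3 per hour.

Without the tax, 146 − 2p = 3p + 96 gives 5p = 50, so p* = $10 and q* = 126.
With the tax collected from producers, supply shifts: qs = 3(p − 7.5) + 96.
New equilibrium: consumers pay $14.5, producers receive $7, q = 117. (Wedge: pb − ps = 7.5.)
Burden on consumers: $4.5; on producers: $3. (They sum to $7.5.)
The less price-elastic side of the market bears the larger share of a per-unit tax.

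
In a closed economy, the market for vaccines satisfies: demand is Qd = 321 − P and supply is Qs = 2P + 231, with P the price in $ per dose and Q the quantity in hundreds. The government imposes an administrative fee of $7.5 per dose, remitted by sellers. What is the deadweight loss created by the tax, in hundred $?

Before the tax: set 321 − P = 2P + 231 → P* = $30, Q* = 291.
With the tax collected from sellers, supply shifts: Qs = 2(P − 7.5) + 231.
New equilibrium: buyers pay $35, sellers receive $27.5, Q = 286. (Wedge: Pb − Ps = 7.5.)
Quantity falls by |ΔQ| = |291 − 286| = 5.
DWL = ½ · t · |ΔQ| = ½ · 7.5 · 5 = $18.75.

Deadweight loss = $18.75 hundred.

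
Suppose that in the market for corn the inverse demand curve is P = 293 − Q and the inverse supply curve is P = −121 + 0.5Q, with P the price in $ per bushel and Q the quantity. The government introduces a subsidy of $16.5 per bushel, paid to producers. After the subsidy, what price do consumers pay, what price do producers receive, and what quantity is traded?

Consumers pay $6; producers receive $22.5; quantity = 287.

Inverting to Q(P) form: Qd = 293 − P; Qs = 2P + 242.
Without the subsidy, 293 − P = 2P + 242 gives 3P = 51, so P* = $17 and Q* = 276.
With a per-unit subsidy paid to producers, each receives P + 16.5 per unit sold, so supply becomes Qs = 2(P + 16.5) + 242.
Solving gives Q = 287 with consumers paying $6 and producers receiving $22.5 (the $16.5 wedge).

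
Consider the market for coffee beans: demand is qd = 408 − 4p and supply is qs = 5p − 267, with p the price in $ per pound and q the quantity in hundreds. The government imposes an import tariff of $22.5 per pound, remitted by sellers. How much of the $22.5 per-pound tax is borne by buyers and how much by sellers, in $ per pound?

Before the tax: set 408 − 4p = 5p − 267 → p* = $75, q* = 108.
With the tax collected from sellers, supply shifts: qs = 5(p − 22.5) − 267.
Solving gives q = 58 with buyers paying $87.5 and sellers receiving $65 (the $22.5 wedge).
Burden on buyers: $12.5; on sellers: $10. (They sum to $22.5.)

Buyers bear $12.5 per pound; sellers bear $10 per pound.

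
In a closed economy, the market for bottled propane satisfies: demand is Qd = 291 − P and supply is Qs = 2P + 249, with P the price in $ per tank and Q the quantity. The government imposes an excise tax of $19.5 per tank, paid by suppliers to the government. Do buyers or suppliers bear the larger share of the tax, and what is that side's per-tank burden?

Buyers bear the larger share: $13 per tank.

Before the tax: set 291 − P = 2P + 249 → P* = $14, Q* = 277.
With the tax collected from suppliers, supply shifts: Qs = 2(P − 19.5) + 249.
Solving gives Q = 264 with buyers paying $27 and suppliers receiving $7.5 (the $19.5 wedge).
Per-tank burden: buyers $13, suppliers $6.5.
Buyers take the larger share because demand is less price-elastic here (demand slope 1 vs supply slope 2).
The less price-elastic side of the market bears the larger share of a per-unit tax.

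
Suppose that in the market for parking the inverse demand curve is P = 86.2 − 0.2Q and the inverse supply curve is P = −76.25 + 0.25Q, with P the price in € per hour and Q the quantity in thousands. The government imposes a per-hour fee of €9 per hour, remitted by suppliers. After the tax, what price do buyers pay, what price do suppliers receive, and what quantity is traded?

Buyers pay €18; suppliers receive €9; quantity = 341.

Rewrite in direct form: Qd = 431 − 5P and Qs = 4P + 305.
Without the tax, 431 − 5P = 4P + 305 gives 9P = 126, so P* = €14 and Q* = 361.
With the tax collected from suppliers, supply shifts: Qs = 4(P − 9) + 305.
New equilibrium: buyers pay €18, suppliers receive €9, Q = 341. (Wedge: Pb − Ps = 9.)
The less price-elastic side of the market bears the larger share of a per-unit tax.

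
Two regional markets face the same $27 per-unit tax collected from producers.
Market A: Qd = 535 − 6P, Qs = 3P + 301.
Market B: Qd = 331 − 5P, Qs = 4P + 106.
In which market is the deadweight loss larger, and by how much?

Market A: pre-tax P* = $26, Q* = 379; post-tax Q = 325; deadweight loss = $729.
Market B: pre-tax P* = $25, Q* = 206; post-tax Q = 146; deadweight loss = $810.
Difference: $729 vs $810 → market B is larger by $81.

Market B, by $81.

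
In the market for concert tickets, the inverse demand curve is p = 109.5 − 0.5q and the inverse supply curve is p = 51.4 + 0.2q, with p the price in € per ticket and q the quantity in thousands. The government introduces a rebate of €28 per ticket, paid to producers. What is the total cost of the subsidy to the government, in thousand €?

Inverting to q(p) form: qd = 219 − 2p; qs = 5p − 257.
Without the subsidy, 219 − 2p = 5p − 257 gives 7p = 476, so p* = €68 and q* = 83.
With a per-unit subsidy paid to producers, each receives p + 28 per unit sold, so supply becomes qs = 5(p + 28) − 257.
New equilibrium: buyers pay €48, producers receive €76, q = 123. (Wedge: pb − ps = −28.)
Outlay = t · Q = 28 · 123 = €3444.

Government outlay = €3444 thousand.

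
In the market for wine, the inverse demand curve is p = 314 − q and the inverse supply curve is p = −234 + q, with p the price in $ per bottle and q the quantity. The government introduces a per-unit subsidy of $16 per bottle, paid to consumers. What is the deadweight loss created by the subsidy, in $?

Rewrite in direct form: qd = 314 − p and qs = p + 234.
Without the subsidy, 314 − p = p + 234 gives 2p = 80, so p* = $40 and q* = 274.
With a per-unit subsidy paid to consumers, each effectively pays p − 16, so demand becomes qd = 314 − (p − 16).
Solving gives q = 282 with consumers paying $32 and suppliers receiving $48 (the $16 wedge).
Quantity rises by |ΔQ| = |274 − 282| = 8.
DWL = ½ · t · |ΔQ| = ½ · 16 · 8 = $64.

Deadweight loss = $64.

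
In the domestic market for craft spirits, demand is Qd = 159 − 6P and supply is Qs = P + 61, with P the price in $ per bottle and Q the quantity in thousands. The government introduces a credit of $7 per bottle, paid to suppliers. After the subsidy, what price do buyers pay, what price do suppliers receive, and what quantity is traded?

Buyers pay $13; suppliers receive $20; quantity = 81.

Without the subsidy, 159 − 6P = P + 61 gives 7P = 98, so P* = $14 and Q* = 75.
With a per-unit subsidy paid to suppliers, each receives P + 7 per unit sold, so supply becomes Qs = (P + 7) + 61.
Solving gives Q = 81 with buyers paying $13 and suppliers receiving $20 (the $7 wedge).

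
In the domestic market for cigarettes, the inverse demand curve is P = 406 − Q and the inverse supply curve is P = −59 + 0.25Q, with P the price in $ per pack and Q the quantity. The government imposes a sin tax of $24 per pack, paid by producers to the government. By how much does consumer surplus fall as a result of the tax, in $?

Consumer surplus falls by $6958.08.

Inverting to Q(P) form: Qd = 406 − P; Qs = 4P + 236.
Before the tax: set 406 − P = 4P + 236 → P* = $34, Q* = 372.
With the tax collected from producers, supply shifts: Qs = 4(P − 24) + 236.
New equilibrium: buyers pay $53.2, producers receive $29.2, Q = 352.8. (Wedge: Pb − Ps = 24.)
ΔCS is the trapezoid between Q = 352.8 and Q = 372 of height $19.2: ½ · (372 + 352.8) · 19.2 = $6958.08.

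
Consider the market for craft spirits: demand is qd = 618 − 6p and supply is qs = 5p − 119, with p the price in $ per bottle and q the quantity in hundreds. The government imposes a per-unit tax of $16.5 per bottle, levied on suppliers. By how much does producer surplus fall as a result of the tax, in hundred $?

Without the tax, 618 − 6p = 5p − 119 gives 11p = 737, so p* = $67 and q* = 216.
With the tax collected from suppliers, supply shifts: qs = 5(p − 16.5) − 119.
Solving gives q = 171 with consumers paying $74.5 and suppliers receiving $58 (the $16.5 wedge).
ΔPS is the trapezoid between Q = 171 and Q = 216 of height $9: ½ · (216 + 171) · 9 = $1741.5.

Producer surplus falls by $1741.5 hundred.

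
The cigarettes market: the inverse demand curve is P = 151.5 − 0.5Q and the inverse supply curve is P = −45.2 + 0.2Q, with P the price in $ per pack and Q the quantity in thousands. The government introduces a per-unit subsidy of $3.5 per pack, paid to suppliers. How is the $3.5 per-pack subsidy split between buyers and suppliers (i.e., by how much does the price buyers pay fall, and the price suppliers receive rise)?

Inverting to Q(P) form: Qd = 303 − 2P; Qs = 5P + 226.
Without the subsidy, 303 − 2P = 5P + 226 gives 7P = 77, so P* = $11 and Q* = 281.
With a per-unit subsidy paid to suppliers, each receives P + 3.5 per unit sold, so supply becomes Qs = 5(P + 3.5) + 226.
New equilibrium: buyers pay $8.5, suppliers receive $12, Q = 286. (Wedge: Pb − Ps = −3.5.)
Gain to buyers: $2.5; to suppliers: $1. (They sum to $3.5.)

Buyers gain $2.5 per pack; suppliers gain $1 per pack.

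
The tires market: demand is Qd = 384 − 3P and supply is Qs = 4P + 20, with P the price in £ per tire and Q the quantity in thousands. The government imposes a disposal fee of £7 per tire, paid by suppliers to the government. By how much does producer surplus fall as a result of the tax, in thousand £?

Before the tax: set 384 − 3P = 4P + 20 → P* = £52, Q* = 228.
With the tax collected from suppliers, supply shifts: Qs = 4(P − 7) + 20.
Solving gives Q = 216 with buyers paying £56 and suppliers receiving £49 (the £7 wedge).
ΔPS is the trapezoid between Q = 216 and Q = 228 of height £3: ½ · (228 + 216) · 3 = £666.

Producer surplus falls by £666 thousand.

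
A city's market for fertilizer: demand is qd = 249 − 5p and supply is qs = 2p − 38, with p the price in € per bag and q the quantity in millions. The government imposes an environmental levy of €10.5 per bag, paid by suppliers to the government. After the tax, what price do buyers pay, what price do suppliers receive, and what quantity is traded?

Without the tax, 249 − 5p = 2p − 38 gives 7p = 287, so p* = €41 and q* = 44.
With the tax collected from suppliers, supply shifts: qs = 2(p − 10.5) − 38.
New equilibrium: buyers pay €44, suppliers receive €33.5, q = 29. (Wedge: pb − ps = 10.5.)
The less price-elastic side of the market bears the larger share of a per-unit tax.

Buyers pay €44; suppliers receive €33.5; quantity = 29.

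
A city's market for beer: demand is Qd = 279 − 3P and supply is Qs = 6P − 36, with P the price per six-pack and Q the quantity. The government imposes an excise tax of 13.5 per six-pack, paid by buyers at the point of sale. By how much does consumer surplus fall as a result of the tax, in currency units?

Consumer surplus falls by 1444.5.

Before the tax: set 279 − 3P = 6P − 36 → P* = 35, Q* = 174.
With the tax collected from buyers, demand (in seller-price terms) shifts: Qd = 279 − 3(P + 13.5).
New equilibrium: buyers pay 44, sellers receive 30.5, Q = 147. (Wedge: Pb − Ps = 13.5.)
ΔCS is the trapezoid between Q = 147 and Q = 174 of height 9: ½ · (174 + 147) · 9 = 1444.5.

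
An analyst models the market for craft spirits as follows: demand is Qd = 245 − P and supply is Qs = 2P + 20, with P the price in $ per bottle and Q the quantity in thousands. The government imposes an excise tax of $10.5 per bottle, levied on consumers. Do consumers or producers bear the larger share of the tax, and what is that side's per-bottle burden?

Consumers bear the larger share: $7 per bottle.

Before the tax: set 245 − P = 2P + 20 → P* = $75, Q* = 170.
With the tax collected from consumers, demand (in seller-price terms) shifts: Qd = 245 − (P + 10.5).
New equilibrium: consumers pay $82, producers receive $71.5, Q = 163. (Wedge: Pb − Ps = 10.5.)
Per-bottle burden: consumers $7, producers $3.5.
Consumers take the larger share because demand is less price-elastic here (demand slope 1 vs supply slope 2).
The less price-elastic side of the market bears the larger share of a per-unit tax.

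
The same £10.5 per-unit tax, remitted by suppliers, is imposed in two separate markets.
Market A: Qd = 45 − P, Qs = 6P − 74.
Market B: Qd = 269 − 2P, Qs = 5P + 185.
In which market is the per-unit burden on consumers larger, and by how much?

Market A, by £1.5.

Market A: pre-tax P* = £17, Q* = 28; post-tax Q = 19; per-unit burden on consumers = £9.
Market B: pre-tax P* = £12, Q* = 245; post-tax Q = 230; per-unit burden on consumers = £7.5.
Difference: £9 vs £7.5 → market A is larger by £1.5.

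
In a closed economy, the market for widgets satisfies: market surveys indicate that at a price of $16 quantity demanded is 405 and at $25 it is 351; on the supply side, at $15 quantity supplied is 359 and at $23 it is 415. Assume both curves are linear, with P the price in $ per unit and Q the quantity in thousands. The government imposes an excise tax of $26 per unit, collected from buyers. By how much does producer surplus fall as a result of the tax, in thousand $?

Demand slope: (351 − 405)/(25 − 16) = -6, so Qd = 501 − 6P.
Supply slope: (415 − 359)/(23 − 15) = 7, so Qs = 7P + 254.
Without the tax, 501 − 6P = 7P + 254 gives 13P = 247, so P* = $19 and Q* = 387.
With the tax collected from buyers, demand (in seller-price terms) shifts: Qd = 501 − 6(P + 26).
Solving gives Q = 303 with buyers paying $33 and suppliers receiving $7 (the $26 wedge).
ΔPS is the trapezoid between Q = 303 and Q = 387 of height $12: ½ · (387 + 303) · 12 = $4140.

Producer surplus falls by $4140 thousand.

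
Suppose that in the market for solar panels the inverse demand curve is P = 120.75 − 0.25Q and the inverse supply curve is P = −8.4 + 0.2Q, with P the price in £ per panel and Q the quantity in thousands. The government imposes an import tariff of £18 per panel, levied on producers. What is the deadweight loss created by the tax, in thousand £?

Deadweight loss = £360 thousand.

Rewrite in direct form: Qd = 483 − 4P and Qs = 5P + 42.
Before the tax: set 483 − 4P = 5P + 42 → P* = £49, Q* = 287.
With the tax collected from producers, supply shifts: Qs = 5(P − 18) + 42.
Solving gives Q = 247 with buyers paying £59 and producers receiving £41 (the £18 wedge).
Quantity falls by |ΔQ| = |287 − 247| = 40.
DWL = ½ · t · |ΔQ| = ½ · 18 · 40 = £360.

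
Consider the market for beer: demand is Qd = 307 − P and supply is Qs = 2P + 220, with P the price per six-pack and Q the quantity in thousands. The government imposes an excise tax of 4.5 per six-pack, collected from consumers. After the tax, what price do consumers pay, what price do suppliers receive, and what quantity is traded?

Before the tax: set 307 − P = 2P + 220 → P* = 29, Q* = 278.
With the tax collected from consumers, demand (in seller-price terms) shifts: Qd = 307 − (P + 4.5).
Solving gives Q = 275 with consumers paying 32 and suppliers receiving 27.5 (the 4.5 wedge).
The less price-elastic side of the market bears the larger share of a per-unit tax.

Consumers pay 32; suppliers receive 27.5; quantity = 275.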